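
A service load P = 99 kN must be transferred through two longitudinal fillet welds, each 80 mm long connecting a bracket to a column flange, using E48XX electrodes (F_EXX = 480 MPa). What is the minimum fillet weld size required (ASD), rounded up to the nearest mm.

w = 7 mm

Total weld length L = 160 mm.
Required throat t_e = P × Ω / (0.6 F_EXX × L) = 99 × 2.0 / (0.6 × 480 × 160 × 10⁻³) = 4.297 mm.
Required leg w = t_e / 0.707 = 6.078 mm → use 7 mm.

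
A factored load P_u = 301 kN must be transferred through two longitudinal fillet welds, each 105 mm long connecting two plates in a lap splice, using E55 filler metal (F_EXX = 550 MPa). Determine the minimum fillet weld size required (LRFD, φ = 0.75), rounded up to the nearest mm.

Total weld length L = 210 mm.
Required throat t_e = P_u / (φ × 0.6 F_EXX × L) = 301 / (0.75 × 0.6 × 550 × 210 × 10⁻³) = 5.791 mm.
Required leg w = t_e / 0.707 = 8.191 mm → use 9 mm.

w = 9 mm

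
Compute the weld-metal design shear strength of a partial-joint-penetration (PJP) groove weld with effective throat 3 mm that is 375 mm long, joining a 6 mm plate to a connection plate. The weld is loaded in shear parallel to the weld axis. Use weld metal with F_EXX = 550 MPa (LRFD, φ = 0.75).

φR_n ≈ 278 kN

Effective throat (given) t_e = 3 mm.
A_we = 3 × 375 = 1125 mm².
F_nw = 0.6 F_EXX = 330 MPa.
φR_n = 0.75 × 330 × 1125 × 10⁻³ = 278.4 kN.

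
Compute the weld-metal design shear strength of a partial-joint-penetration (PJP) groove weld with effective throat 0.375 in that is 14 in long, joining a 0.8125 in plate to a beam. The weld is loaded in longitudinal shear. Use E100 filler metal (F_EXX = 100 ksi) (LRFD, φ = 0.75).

φR_n ≈ 236 kip

Effective throat (given) t_e = 0.375 in.
A_we = 0.375 × 14 = 5.25 in².
F_nw = 0.6 F_EXX = 60 ksi.
φR_n = 0.75 × 60 × 5.25 = 236.2 kip.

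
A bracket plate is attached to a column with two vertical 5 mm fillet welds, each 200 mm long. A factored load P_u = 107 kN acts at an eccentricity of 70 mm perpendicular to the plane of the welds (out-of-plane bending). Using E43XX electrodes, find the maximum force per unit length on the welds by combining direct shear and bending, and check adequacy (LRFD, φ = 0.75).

f_max ≈ 622 N/mm; adequate

E43XX → F_EXX = 430 MPa.
L_w = 2 × 200 = 400 mm; section modulus (unit throat) S = 2 × L²/6 = 13330 mm².
Direct shear f_v = P/L_w = 107×10³/400 = 267.5 N/mm.
Moment M = P × e = 107×10³ × 70 = 7490000 N·mm; bending f_b = M/S = 561.8 N/mm.
f_max = √(f_v² + f_b²) = √(267.5² + 561.8²) = 622.2 N/mm.
φr_n = 0.75 × 0.6 × 430 × (0.707 × 5) = 684 N/mm → adequate.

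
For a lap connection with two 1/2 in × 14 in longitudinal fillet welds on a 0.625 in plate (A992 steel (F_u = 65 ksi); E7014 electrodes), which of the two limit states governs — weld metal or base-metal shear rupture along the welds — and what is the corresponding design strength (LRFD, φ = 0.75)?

φR_n ≈ 312 kip (weld metal governs)

E70XX → F_EXX = 70 ksi.
t_e = 0.707 × 0.5 = 0.3535 in; L = 28 in.
Weld metal: φR_n = 0.75 × 0.6 × 70 × 0.3535 × 28 = 311.8 kip.
Base metal (shear rupture): φR_n = 0.75 × 0.6 × 65 × 0.625 × 28 = 511.9 kip.
Governing: weld metal.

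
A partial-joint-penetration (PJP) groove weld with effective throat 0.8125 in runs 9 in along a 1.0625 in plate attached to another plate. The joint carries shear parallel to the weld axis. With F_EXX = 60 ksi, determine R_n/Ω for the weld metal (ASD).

R_n/Ω ≈ 132 kip

Effective throat (given) t_e = 0.8125 in.
A_we = 0.8125 × 9 = 7.312 in².
F_nw = 0.6 F_EXX = 36 ksi.
R_n/Ω = (36 × 7.312) / 2.0 = 131.6 kip.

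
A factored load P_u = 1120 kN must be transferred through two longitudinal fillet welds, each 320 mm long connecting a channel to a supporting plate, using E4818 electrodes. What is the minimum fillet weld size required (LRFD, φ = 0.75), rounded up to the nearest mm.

E48XX → F_EXX = 480 MPa.
Total weld length L = 640 mm.
Required throat t_e = P_u / (φ × 0.6 F_EXX × L) = 1120 / (0.75 × 0.6 × 480 × 640 × 10⁻³) = 8.102 mm.
Required leg w = t_e / 0.707 = 11.46 mm → use 12 mm.

w = 12 mm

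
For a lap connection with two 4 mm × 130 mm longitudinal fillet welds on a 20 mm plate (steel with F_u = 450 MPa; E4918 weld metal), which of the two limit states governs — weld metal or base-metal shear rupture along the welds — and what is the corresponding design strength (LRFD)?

φR_n ≈ 162 kN (weld metal governs)

E49XX → F_EXX = 490 MPa.
t_e = 0.707 × 4 = 2.828 mm; L = 260 mm.
Weld metal: φR_n = 0.75 × 0.6 × 490 × 2.828 × 260 × 10⁻³ = 162.1 kN.
Base metal (shear rupture): φR_n = 0.75 × 0.6 × 450 × 20 × 260 × 10⁻³ = 1053 kN.
Governing: weld metal.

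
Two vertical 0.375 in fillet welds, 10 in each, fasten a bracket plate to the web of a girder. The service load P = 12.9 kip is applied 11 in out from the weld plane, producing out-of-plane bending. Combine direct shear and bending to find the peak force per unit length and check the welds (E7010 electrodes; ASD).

f_max ≈ 4.31 kip/in; adequate

E70XX → F_EXX = 70 ksi.
L_w = 2 × 10 = 20 in; section modulus (unit throat) S = 2 × L²/6 = 33.33 in².
Direct shear f_v = P/L_w = 12.9/20 = 0.645 kip/in.
Moment M = P × e = 12.9 × 11 = 141.9 kip·in; bending f_b = M/S = 4.257 kip/in.
f_max = √(f_v² + f_b²) = √(0.645² + 4.257²) = 4.306 kip/in.
r_n/Ω = (1/2.0) × 0.6 × 70 × (0.707 × 0.375) = 5.568 kip/in → adequate.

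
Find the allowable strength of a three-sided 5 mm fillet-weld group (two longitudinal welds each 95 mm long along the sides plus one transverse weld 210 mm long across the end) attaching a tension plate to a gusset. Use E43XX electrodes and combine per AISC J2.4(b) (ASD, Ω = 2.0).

R_n/Ω ≈ 217 kN

E43XX → F_EXX = 430 MPa.
t_e = 0.707 × 5 = 3.535 mm.
R_nwl = 0.6 × 430 × 3.535 × 190 × 10⁻³ = 173.3 kN (longitudinal, 2 welds).
R_nwt = 0.6 × 430 × 3.535 × 210 × 10⁻³ = 191.5 kN (transverse, base value).
(i) R_nwl + R_nwt = 364.8 kN; (ii) 0.85 R_nwl + 1.5 R_nwt = 434.6 kN.
R_n = max = 434.6 kN [governs: (ii)]; R_n/Ω = 217.3 kN.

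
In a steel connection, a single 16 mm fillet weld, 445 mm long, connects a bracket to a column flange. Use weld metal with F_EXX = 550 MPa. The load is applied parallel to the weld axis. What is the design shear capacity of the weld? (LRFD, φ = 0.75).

Effective throat t_e = 0.707 × 16 = 11.31 mm.
Total length L = 445 mm; A_we = 11.31 × 445 = 5034 mm².
F_nw = 0.6 F_EXX = 0.6 × 550 = 330 MPa.
φR_n = 0.75 × 330 × 5034 × 10⁻³ = 1246 kN.

φR_n ≈ 1250 kN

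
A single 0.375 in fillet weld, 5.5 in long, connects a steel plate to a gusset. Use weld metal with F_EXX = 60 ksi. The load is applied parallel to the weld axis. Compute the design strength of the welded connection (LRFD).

Effective throat t_e = 0.707 × 0.375 = 0.2651 in.
Total length L = 5.5 in; A_we = 0.2651 × 5.5 = 1.458 in².
F_nw = 0.6 F_EXX = 0.6 × 60 = 36 ksi.
φR_n = 0.75 × 36 × 1.458 = 39.37 kip.

φR_n ≈ 39.4 kip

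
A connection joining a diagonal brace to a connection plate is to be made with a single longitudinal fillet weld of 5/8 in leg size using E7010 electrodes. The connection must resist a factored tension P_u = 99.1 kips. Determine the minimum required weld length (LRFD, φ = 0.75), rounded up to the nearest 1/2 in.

E70XX → F_EXX = 70 ksi.
Throat t_e = 0.707 × 0.625 = 0.4419 in.
φr_n = 0.75 × 0.6 × 70 × 0.4419 = 13.92 kips/in.
L_req = P_u / φr_n = 99.1 / 13.92 = 7.12 in total.
Round up → use L = 7.5 in.

L = 7.5 in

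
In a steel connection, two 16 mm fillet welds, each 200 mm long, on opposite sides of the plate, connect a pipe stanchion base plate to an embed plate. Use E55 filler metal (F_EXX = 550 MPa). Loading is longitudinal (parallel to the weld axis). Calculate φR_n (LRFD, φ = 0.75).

Effective throat t_e = 0.707 × 16 = 11.31 mm.
Total length L = 400 mm; A_we = 11.31 × 400 = 4525 mm².
F_nw = 0.6 F_EXX = 0.6 × 550 = 330 MPa.
φR_n = 0.75 × 330 × 4525 × 10⁻³ = 1120 kN.

φR_n ≈ 1120 kN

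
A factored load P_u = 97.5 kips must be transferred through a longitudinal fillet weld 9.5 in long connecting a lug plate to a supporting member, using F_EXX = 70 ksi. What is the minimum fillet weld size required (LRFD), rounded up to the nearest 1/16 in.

Total weld length L = 9.5 in.
Required throat t_e = P_u / (φ × 0.6 F_EXX × L) = 97.5 / (0.75 × 0.6 × 70 × 9.5) = 0.3258 in.
Required leg w = t_e / 0.707 = 0.4608 in → use 1/2 in.

w = 1/2 in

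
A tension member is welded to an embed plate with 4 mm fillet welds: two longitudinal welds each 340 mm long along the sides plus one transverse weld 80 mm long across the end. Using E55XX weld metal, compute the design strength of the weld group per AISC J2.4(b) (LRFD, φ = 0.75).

φR_n ≈ 532 kN

E55XX → F_EXX = 550 MPa.
t_e = 0.707 × 4 = 2.828 mm.
R_nwl = 0.6 × 550 × 2.828 × 680 × 10⁻³ = 634.6 kN (longitudinal, 2 welds).
R_nwt = 0.6 × 550 × 2.828 × 80 × 10⁻³ = 74.66 kN (transverse, base value).
(i) R_nwl + R_nwt = 709.3 kN; (ii) 0.85 R_nwl + 1.5 R_nwt = 651.4 kN.
R_n = max = 709.3 kN [governs: (i)]; φR_n = 531.9 kN.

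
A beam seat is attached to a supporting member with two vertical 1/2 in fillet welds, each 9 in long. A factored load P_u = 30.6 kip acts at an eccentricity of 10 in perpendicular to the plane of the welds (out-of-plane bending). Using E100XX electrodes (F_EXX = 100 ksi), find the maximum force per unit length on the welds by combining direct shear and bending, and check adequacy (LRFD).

f_max ≈ 11.5 kip/in; adequate

L_w = 2 × 9 = 18 in; section modulus (unit throat) S = 2 × L²/6 = 27 in².
Direct shear f_v = P/L_w = 30.6/18 = 1.7 kip/in.
Moment M = P × e = 30.6 × 10 = 306 kip·in; bending f_b = M/S = 11.33 kip/in.
f_max = √(f_v² + f_b²) = √(1.7² + 11.33²) = 11.46 kip/in.
φr_n = 0.75 × 0.6 × 100 × (0.707 × 0.5) = 15.91 kip/in → adequate.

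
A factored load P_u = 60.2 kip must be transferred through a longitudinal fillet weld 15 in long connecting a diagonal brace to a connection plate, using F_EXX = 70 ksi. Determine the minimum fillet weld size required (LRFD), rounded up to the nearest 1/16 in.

Total weld length L = 15 in.
Required throat t_e = P_u / (φ × 0.6 F_EXX × L) = 60.2 / (0.75 × 0.6 × 70 × 15) = 0.1274 in.
Required leg w = t_e / 0.707 = 0.1802 in → use 3/16 in.

w = 3/16 in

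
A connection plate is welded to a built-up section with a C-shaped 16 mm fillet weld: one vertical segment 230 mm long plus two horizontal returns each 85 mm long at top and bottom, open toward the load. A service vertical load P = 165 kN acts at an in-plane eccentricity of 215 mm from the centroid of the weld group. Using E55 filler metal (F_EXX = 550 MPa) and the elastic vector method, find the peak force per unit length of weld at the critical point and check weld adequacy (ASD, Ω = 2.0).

f_max ≈ 1580 N/mm; adequate

Total weld length L_w = 400 mm. Treat welds as unit-width lines.
Centroid: x̄ = 2×85×42.5 / 400 = 18.06 mm from the vertical weld.
Polar moment about centroid: J = I_x + I_y = [230³/12 + 2×85×115²] + [230×18.06² + 2(85³/12 + 85×24.44²)] = 3541000 mm³.
Direct shear f_v = P/L_w = 165×10³ / 400 = 412.5 N/mm (vertical).
Torsion M = P·e = 165×10³ × 215 = 35475000 N·mm.
Critical point at (x, y) = (66.94, 115) from centroid. f_tx = M·y/J = 1152 N/mm; f_ty = M·x/J = 670.6 N/mm.
Resultant f_max = √[f_tx² + (f_v + f_ty)²] = √[1152² + (412.5 + 670.6)²] = 1581 N/mm.
Capacity per unit length: r_n/Ω = (1/2.0) × 0.6 × 550 × (0.707 × 16) = 1866 N/mm.
1581 ≤ 1866 → adequate.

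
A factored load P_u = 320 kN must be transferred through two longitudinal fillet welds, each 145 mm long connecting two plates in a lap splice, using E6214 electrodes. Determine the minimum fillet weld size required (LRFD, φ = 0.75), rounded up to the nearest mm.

E62XX → F_EXX = 620 MPa.
Total weld length L = 290 mm.
Required throat t_e = P_u / (φ × 0.6 F_EXX × L) = 320 / (0.75 × 0.6 × 620 × 290 × 10⁻³) = 3.955 mm.
Required leg w = t_e / 0.707 = 5.594 mm → use 6 mm.

w = 6 mm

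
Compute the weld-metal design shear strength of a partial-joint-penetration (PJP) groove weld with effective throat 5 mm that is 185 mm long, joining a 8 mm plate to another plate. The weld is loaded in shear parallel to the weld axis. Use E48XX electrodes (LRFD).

E48XX → F_EXX = 480 MPa.
Effective throat (given) t_e = 5 mm.
A_we = 5 × 185 = 925 mm².
F_nw = 0.6 F_EXX = 288 MPa.
φR_n = 0.75 × 288 × 925 × 10⁻³ = 199.8 kN.

φR_n ≈ 200 kN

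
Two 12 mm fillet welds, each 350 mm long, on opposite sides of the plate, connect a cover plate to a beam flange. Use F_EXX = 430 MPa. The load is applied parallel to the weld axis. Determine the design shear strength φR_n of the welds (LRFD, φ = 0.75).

Effective throat t_e = 0.707 × 12 = 8.484 mm.
Total length L = 700 mm; A_we = 8.484 × 700 = 5939 mm².
F_nw = 0.6 F_EXX = 0.6 × 430 = 258 MPa.
φR_n = 0.75 × 258 × 5939 × 10⁻³ = 1149 kN.

φR_n ≈ 1150 kN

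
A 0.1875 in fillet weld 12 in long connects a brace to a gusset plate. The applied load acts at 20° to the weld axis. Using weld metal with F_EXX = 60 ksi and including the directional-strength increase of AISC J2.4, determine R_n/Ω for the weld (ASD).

R_n/Ω ≈ 31.5 kip

t_e = 0.707 × 0.1875 = 0.1326 in; A_we = 0.1326 × 12 = 1.591 in².
Directional factor: 1.0 + 0.5 sin^1.5(20°) = 1.1.
F_nw = 0.6 × 60 × 1.1 = 39.6 ksi.
R_n/Ω = (39.6 × 1.591) / 2.0 = 31.5 kip.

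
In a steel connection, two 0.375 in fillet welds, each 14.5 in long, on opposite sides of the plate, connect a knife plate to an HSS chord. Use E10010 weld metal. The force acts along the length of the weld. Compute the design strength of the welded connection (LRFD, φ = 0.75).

E100XX → F_EXX = 100 ksi.
Effective throat t_e = 0.707 × 0.375 = 0.2651 in.
Total length L = 29 in; A_we = 0.2651 × 29 = 7.689 in².
F_nw = 0.6 F_EXX = 0.6 × 100 = 60 ksi.
φR_n = 0.75 × 60 × 7.689 = 346 kips.

φR_n ≈ 346 kips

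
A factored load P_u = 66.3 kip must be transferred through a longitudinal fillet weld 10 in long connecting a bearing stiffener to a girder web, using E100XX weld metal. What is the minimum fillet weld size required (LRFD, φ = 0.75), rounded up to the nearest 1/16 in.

E100XX → F_EXX = 100 ksi.
Total weld length L = 10 in.
Required throat t_e = P_u / (φ × 0.6 F_EXX × L) = 66.3 / (0.75 × 0.6 × 100 × 10) = 0.1473 in.
Required leg w = t_e / 0.707 = 0.2084 in → use 1/4 in.

w = 1/4 in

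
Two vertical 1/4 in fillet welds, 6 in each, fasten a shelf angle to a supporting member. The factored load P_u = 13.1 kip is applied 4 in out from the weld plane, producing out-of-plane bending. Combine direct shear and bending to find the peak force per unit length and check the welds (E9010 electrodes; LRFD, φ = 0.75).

E90XX → F_EXX = 90 ksi.
L_w = 2 × 6 = 12 in; section modulus (unit throat) S = 2 × L²/6 = 12 in².
Direct shear f_v = P/L_w = 13.1/12 = 1.092 kip/in.
Moment M = P × e = 13.1 × 4 = 52.4 kip·in; bending f_b = M/S = 4.367 kip/in.
f_max = √(f_v² + f_b²) = √(1.092² + 4.367²) = 4.501 kip/in.
φr_n = 0.75 × 0.6 × 90 × (0.707 × 0.25) = 7.158 kip/in → adequate.

f_max ≈ 4.5 kip/in; adequate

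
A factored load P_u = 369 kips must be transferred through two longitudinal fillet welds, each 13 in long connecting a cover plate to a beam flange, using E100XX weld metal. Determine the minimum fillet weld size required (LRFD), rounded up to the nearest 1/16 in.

w = 1/2 in

E100XX → F_EXX = 100 ksi.
Total weld length L = 26 in.
Required throat t_e = P_u / (φ × 0.6 F_EXX × L) = 369 / (0.75 × 0.6 × 100 × 26) = 0.3154 in.
Required leg w = t_e / 0.707 = 0.4461 in → use 1/2 in.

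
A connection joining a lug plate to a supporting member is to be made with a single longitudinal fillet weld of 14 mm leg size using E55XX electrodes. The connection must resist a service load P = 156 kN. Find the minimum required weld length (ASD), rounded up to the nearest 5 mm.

E55XX → F_EXX = 550 MPa.
Throat t_e = 0.707 × 14 = 9.898 mm.
r_n/Ω = (0.6 × 550 × 9.898) / 2.0 = 1633 N/mm = 1.633 kN/mm.
L_req = P / (r_n/Ω) = 156 / 1.633 = 95.52 mm total.
Round up → use L = 100 mm.

L = 100 mm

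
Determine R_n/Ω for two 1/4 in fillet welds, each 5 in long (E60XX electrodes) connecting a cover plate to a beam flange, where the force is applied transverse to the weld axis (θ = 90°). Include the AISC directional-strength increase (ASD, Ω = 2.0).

R_n/Ω ≈ 47.7 kip

E60XX → F_EXX = 60 ksi.
t_e = 0.707 × 0.25 = 0.1767 in; A_we = 0.1767 × 10 = 1.767 in².
Directional factor: 1.0 + 0.5 sin^1.5(90°) = 1.5.
F_nw = 0.6 × 60 × 1.5 = 54 ksi.
R_n/Ω = (54 × 1.767) / 2.0 = 47.72 kip.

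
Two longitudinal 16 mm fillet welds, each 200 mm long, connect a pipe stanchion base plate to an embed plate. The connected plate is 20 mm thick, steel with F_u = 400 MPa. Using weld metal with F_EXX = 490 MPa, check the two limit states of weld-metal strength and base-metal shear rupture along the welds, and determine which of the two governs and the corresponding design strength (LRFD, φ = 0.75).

φR_n ≈ 998 kN (weld metal governs)

t_e = 0.707 × 16 = 11.31 mm; L = 400 mm.
Weld metal: φR_n = 0.75 × 0.6 × 490 × 11.31 × 400 × 10⁻³ = 997.7 kN.
Base metal (shear rupture): φR_n = 0.75 × 0.6 × 400 × 20 × 400 × 10⁻³ = 1440 kN.
Governing: weld metal.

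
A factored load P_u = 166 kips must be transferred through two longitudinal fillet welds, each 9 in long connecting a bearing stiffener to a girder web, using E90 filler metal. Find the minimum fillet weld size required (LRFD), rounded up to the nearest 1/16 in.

w = 3/8 in

E90XX → F_EXX = 90 ksi.
Total weld length L = 18 in.
Required throat t_e = P_u / (φ × 0.6 F_EXX × L) = 166 / (0.75 × 0.6 × 90 × 18) = 0.2277 in.
Required leg w = t_e / 0.707 = 0.3221 in → use 3/8 in.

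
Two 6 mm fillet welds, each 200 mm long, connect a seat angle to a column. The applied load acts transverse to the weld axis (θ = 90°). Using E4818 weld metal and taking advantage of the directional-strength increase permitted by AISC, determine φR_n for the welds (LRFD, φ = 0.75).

φR_n ≈ 550 kN

E48XX → F_EXX = 480 MPa.
t_e = 0.707 × 6 = 4.242 mm; A_we = 4.242 × 400 = 1697 mm².
Directional factor: 1.0 + 0.5 sin^1.5(90°) = 1.5.
F_nw = 0.6 × 480 × 1.5 = 432 MPa.
φR_n = 0.75 × 432 × 1697 × 10⁻³ = 549.8 kN.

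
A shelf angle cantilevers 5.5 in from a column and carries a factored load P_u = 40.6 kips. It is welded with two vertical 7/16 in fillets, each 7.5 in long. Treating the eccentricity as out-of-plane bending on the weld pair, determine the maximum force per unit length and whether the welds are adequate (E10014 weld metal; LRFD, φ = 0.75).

f_max ≈ 12.2 kip/in; adequate

E100XX → F_EXX = 100 ksi.
L_w = 2 × 7.5 = 15 in; section modulus (unit throat) S = 2 × L²/6 = 18.75 in².
Direct shear f_v = P/L_w = 40.6/15 = 2.707 kip/in.
Moment M = P × e = 40.6 × 5.5 = 223.3 kip·in; bending f_b = M/S = 11.91 kip/in.
f_max = √(f_v² + f_b²) = √(2.707² + 11.91²) = 12.21 kip/in.
φr_n = 0.75 × 0.6 × 100 × (0.707 × 0.4375) = 13.92 kip/in → adequate.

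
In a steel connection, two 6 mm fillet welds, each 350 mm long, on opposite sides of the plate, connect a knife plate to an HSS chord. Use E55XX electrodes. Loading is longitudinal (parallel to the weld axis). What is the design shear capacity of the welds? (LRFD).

E55XX → F_EXX = 550 MPa.
Effective throat t_e = 0.707 × 6 = 4.242 mm.
Total length L = 700 mm; A_we = 4.242 × 700 = 2969 mm².
F_nw = 0.6 F_EXX = 0.6 × 550 = 330 MPa.
φR_n = 0.75 × 330 × 2969 × 10⁻³ = 734.9 kN.

φR_n ≈ 735 kN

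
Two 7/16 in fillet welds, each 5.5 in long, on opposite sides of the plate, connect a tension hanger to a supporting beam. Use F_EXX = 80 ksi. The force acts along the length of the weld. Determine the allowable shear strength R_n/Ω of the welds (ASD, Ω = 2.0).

Effective throat t_e = 0.707 × 0.4375 = 0.3093 in.
Total length L = 11 in; A_we = 0.3093 × 11 = 3.402 in².
F_nw = 0.6 F_EXX = 0.6 × 80 = 48 ksi.
R_n = 48 × 3.402 = 163.3 kips; R_n/Ω = 163.3/2.0 = 81.66 kips.

R_n/Ω ≈ 81.7 kips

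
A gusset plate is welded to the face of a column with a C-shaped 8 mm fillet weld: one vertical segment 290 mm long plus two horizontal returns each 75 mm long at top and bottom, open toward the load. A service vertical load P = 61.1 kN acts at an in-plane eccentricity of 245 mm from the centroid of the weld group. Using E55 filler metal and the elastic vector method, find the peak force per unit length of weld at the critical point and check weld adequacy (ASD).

f_max ≈ 509 N/mm; adequate

E55XX → F_EXX = 550 MPa.
Total weld length L_w = 440 mm. Treat welds as unit-width lines.
Centroid: x̄ = 2×75×37.5 / 440 = 12.78 mm from the vertical weld.
Polar moment about centroid: J = I_x + I_y = [290³/12 + 2×75×145²] + [290×12.78² + 2(75³/12 + 75×24.72²)] = 5396000 mm³.
Direct shear f_v = P/L_w = 61.1×10³ / 440 = 138.9 N/mm (vertical).
Torsion M = P·e = 61.1×10³ × 245 = 14970000 N·mm.
Critical point at (x, y) = (62.22, 145) from centroid. f_tx = M·y/J = 402.3 N/mm; f_ty = M·x/J = 172.6 N/mm.
Resultant f_max = √[f_tx² + (f_v + f_ty)²] = √[402.3² + (138.9 + 172.6)²] = 508.8 N/mm.
Capacity per unit length: r_n/Ω = (1/2.0) × 0.6 × 550 × (0.707 × 8) = 933.2 N/mm.
508.8 ≤ 933.2 → adequate.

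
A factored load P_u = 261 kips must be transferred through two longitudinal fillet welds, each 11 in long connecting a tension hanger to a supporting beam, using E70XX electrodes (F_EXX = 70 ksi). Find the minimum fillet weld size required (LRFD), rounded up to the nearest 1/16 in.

w = 9/16 in

Total weld length L = 22 in.
Required throat t_e = P_u / (φ × 0.6 F_EXX × L) = 261 / (0.75 × 0.6 × 70 × 22) = 0.3766 in.
Required leg w = t_e / 0.707 = 0.5327 in → use 9/16 in.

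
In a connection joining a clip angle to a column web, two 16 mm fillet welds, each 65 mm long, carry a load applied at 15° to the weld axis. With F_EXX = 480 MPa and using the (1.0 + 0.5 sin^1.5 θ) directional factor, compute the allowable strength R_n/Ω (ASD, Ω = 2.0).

R_n/Ω ≈ 226 kN

t_e = 0.707 × 16 = 11.31 mm; A_we = 11.31 × 130 = 1471 mm².
Directional factor: 1.0 + 0.5 sin^1.5(15°) = 1.066.
F_nw = 0.6 × 480 × 1.066 = 307 MPa.
R_n/Ω = (307 × 1471) / 2.0 × 10⁻³ = 225.7 kN.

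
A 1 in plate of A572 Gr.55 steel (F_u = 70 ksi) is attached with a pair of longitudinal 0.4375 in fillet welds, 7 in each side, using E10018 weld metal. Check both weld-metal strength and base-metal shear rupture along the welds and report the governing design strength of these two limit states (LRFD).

E100XX → F_EXX = 100 ksi.
t_e = 0.707 × 0.4375 = 0.3093 in; L = 14 in.
Weld metal: φR_n = 0.75 × 0.6 × 100 × 0.3093 × 14 = 194.9 kip.
Base metal (shear rupture): φR_n = 0.75 × 0.6 × 70 × 1 × 14 = 441 kip.
Governing: weld metal.

φR_n ≈ 195 kip (weld metal governs)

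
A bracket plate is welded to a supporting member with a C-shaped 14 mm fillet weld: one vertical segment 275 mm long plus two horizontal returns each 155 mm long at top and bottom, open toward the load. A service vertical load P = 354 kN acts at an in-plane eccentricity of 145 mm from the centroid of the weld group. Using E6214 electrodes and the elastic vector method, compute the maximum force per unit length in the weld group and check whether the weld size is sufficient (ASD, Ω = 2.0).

E62XX → F_EXX = 620 MPa.
Total weld length L_w = 585 mm. Treat welds as unit-width lines.
Centroid: x̄ = 2×155×77.5 / 585 = 41.07 mm from the vertical weld.
Polar moment about centroid: J = I_x + I_y = [275³/12 + 2×155×137.5²] + [275×41.07² + 2(155³/12 + 155×36.43²)] = 9090000 mm³.
Direct shear f_v = P/L_w = 354×10³ / 585 = 605.1 N/mm (vertical).
Torsion M = P·e = 354×10³ × 145 = 51330000 N·mm.
Critical point at (x, y) = (113.9, 137.5) from centroid. f_tx = M·y/J = 776.5 N/mm; f_ty = M·x/J = 643.4 N/mm.
Resultant f_max = √[f_tx² + (f_v + f_ty)²] = √[776.5² + (605.1 + 643.4)²] = 1470 N/mm.
Capacity per unit length: r_n/Ω = (1/2.0) × 0.6 × 620 × (0.707 × 14) = 1841 N/mm.
1470 ≤ 1841 → adequate.

f_max ≈ 1470 N/mm; adequate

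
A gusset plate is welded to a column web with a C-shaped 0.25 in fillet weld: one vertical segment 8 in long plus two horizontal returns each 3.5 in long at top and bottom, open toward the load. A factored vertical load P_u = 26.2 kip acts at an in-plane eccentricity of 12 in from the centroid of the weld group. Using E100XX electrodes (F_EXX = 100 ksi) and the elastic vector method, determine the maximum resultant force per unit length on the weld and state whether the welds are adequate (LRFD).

Total weld length L_w = 15 in. Treat welds as unit-width lines.
Centroid: x̄ = 2×3.5×1.75 / 15 = 0.8167 in from the vertical weld.
Polar moment about centroid: J = I_x + I_y = [8³/12 + 2×3.5×4²] + [8×0.8167² + 2(3.5³/12 + 3.5×0.9333²)] = 173.2 in³.
Direct shear f_v = P/L_w = 26.2 / 15 = 1.747 kip/in (vertical).
Torsion M = P·e = 26.2 × 12 = 314.4 kip·in.
Critical point at (x, y) = (2.683, 4) from centroid. f_tx = M·y/J = 7.259 kip/in; f_ty = M·x/J = 4.87 kip/in.
Resultant f_max = √[f_tx² + (f_v + f_ty)²] = √[7.259² + (1.747 + 4.87)²] = 9.822 kip/in.
Capacity per unit length: φr_n = 0.75 × 0.6 × 100 × (0.707 × 0.25) = 7.954 kip/in.
9.822 > 7.954 → NOT adequate.

f_max ≈ 9.82 kip/in; NOT adequate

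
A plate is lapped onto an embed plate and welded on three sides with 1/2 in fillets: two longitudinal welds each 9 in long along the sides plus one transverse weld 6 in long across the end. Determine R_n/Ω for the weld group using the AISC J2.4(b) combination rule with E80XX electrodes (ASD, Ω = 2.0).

E80XX → F_EXX = 80 ksi.
t_e = 0.707 × 0.5 = 0.3535 in.
R_nwl = 0.6 × 80 × 0.3535 × 18 = 305.4 kip (longitudinal, 2 welds).
R_nwt = 0.6 × 80 × 0.3535 × 6 = 101.8 kip (transverse, base value).
(i) R_nwl + R_nwt = 407.2 kip; (ii) 0.85 R_nwl + 1.5 R_nwt = 412.3 kip.
R_n = max = 412.3 kip [governs: (ii)]; R_n/Ω = 206.2 kip.

R_n/Ω ≈ 206 kip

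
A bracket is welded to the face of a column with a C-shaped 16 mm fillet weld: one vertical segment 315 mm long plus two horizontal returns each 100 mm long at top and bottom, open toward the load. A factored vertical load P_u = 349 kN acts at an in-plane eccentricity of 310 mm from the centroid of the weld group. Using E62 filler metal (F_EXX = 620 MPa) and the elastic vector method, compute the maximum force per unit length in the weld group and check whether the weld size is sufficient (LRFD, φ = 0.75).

Total weld length L_w = 515 mm. Treat welds as unit-width lines.
Centroid: x̄ = 2×100×50 / 515 = 19.42 mm from the vertical weld.
Polar moment about centroid: J = I_x + I_y = [315³/12 + 2×100×157.5²] + [315×19.42² + 2(100³/12 + 100×30.58²)] = 8038000 mm³.
Direct shear f_v = P/L_w = 349×10³ / 515 = 677.7 N/mm (vertical).
Torsion M = P·e = 349×10³ × 310 = 108190000 N·mm.
Critical point at (x, y) = (80.58, 157.5) from centroid. f_tx = M·y/J = 2120 N/mm; f_ty = M·x/J = 1085 N/mm.
Resultant f_max = √[f_tx² + (f_v + f_ty)²] = √[2120² + (677.7 + 1085)²] = 2757 N/mm.
Capacity per unit length: φr_n = 0.75 × 0.6 × 620 × (0.707 × 16) = 3156 N/mm.
2757 ≤ 3156 → adequate.

f_max ≈ 2760 N/mm; adequate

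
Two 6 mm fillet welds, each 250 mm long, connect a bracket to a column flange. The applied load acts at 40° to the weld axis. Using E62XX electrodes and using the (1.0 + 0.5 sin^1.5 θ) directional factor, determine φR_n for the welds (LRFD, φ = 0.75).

φR_n ≈ 744 kN

E62XX → F_EXX = 620 MPa.
t_e = 0.707 × 6 = 4.242 mm; A_we = 4.242 × 500 = 2121 mm².
Directional factor: 1.0 + 0.5 sin^1.5(40°) = 1.258.
F_nw = 0.6 × 620 × 1.258 = 467.9 MPa.
φR_n = 0.75 × 467.9 × 2121 × 10⁻³ = 744.2 kN.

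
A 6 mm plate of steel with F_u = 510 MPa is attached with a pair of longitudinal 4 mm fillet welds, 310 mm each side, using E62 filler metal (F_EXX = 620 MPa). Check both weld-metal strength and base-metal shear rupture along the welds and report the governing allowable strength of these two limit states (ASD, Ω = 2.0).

t_e = 0.707 × 4 = 2.828 mm; L = 620 mm.
Weld metal: R_n/Ω = (1/2.0) × 0.6 × 620 × 2.828 × 620 × 10⁻³ = 326.1 kN.
Base metal (shear rupture): R_n/Ω = (1/2.0) × 0.6 × 510 × 6 × 620 × 10⁻³ = 569.2 kN.
Governing: weld metal.

R_n/Ω ≈ 326 kN (weld metal governs)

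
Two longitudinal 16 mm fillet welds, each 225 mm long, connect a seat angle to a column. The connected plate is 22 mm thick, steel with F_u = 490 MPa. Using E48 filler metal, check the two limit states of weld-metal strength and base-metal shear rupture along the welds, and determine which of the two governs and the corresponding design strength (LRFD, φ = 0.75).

φR_n ≈ 1100 kN (weld metal governs)

E48XX → F_EXX = 480 MPa.
t_e = 0.707 × 16 = 11.31 mm; L = 450 mm.
Weld metal: φR_n = 0.75 × 0.6 × 480 × 11.31 × 450 × 10⁻³ = 1100 kN.
Base metal (shear rupture): φR_n = 0.75 × 0.6 × 490 × 22 × 450 × 10⁻³ = 2183 kN.
Governing: weld metal.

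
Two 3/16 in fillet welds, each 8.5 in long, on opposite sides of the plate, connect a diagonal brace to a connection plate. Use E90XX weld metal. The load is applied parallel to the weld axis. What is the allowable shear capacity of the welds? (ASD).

R_n/Ω ≈ 60.8 kip

E90XX → F_EXX = 90 ksi.
Effective throat t_e = 0.707 × 0.1875 = 0.1326 in.
Total length L = 17 in; A_we = 0.1326 × 17 = 2.254 in².
F_nw = 0.6 F_EXX = 0.6 × 90 = 54 ksi.
R_n = 54 × 2.254 = 121.7 kip; R_n/Ω = 121.7/2.0 = 60.85 kip.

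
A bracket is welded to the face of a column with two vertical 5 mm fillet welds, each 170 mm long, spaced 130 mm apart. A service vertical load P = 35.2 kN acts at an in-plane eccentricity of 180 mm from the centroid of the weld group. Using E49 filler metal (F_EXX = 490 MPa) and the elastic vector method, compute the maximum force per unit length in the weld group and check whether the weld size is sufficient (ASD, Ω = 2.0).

Total weld length L_w = 340 mm. Treat welds as unit-width lines.
Polar moment about centroid: J = 2[d³/12 + d(b/2)²] = 2[170³/12 + 170×65²] = 2255000 mm³.
Direct shear f_v = P/L_w = 35.2×10³ / 340 = 103.5 N/mm (vertical).
Torsion M = P·e = 35.2×10³ × 180 = 6336000 N·mm.
Critical point at (x, y) = (65, 85) from centroid. f_tx = M·y/J = 238.8 N/mm; f_ty = M·x/J = 182.6 N/mm.
Resultant f_max = √[f_tx² + (f_v + f_ty)²] = √[238.8² + (103.5 + 182.6)²] = 372.7 N/mm.
Capacity per unit length: r_n/Ω = (1/2.0) × 0.6 × 490 × (0.707 × 5) = 519.6 N/mm.
372.7 ≤ 519.6 → adequate.

f_max ≈ 373 N/mm; adequate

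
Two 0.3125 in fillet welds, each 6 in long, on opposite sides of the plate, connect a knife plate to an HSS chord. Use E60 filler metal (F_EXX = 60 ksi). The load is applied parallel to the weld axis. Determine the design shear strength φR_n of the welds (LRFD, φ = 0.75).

Effective throat t_e = 0.707 × 0.3125 = 0.2209 in.
Total length L = 12 in; A_we = 0.2209 × 12 = 2.651 in².
F_nw = 0.6 F_EXX = 0.6 × 60 = 36 ksi.
φR_n = 0.75 × 36 × 2.651 = 71.58 kips.

φR_n ≈ 71.6 kips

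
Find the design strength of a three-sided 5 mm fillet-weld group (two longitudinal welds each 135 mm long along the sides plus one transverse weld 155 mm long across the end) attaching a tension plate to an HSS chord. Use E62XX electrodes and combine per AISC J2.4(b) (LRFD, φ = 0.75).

E62XX → F_EXX = 620 MPa.
t_e = 0.707 × 5 = 3.535 mm.
R_nwl = 0.6 × 620 × 3.535 × 270 × 10⁻³ = 355.1 kN (longitudinal, 2 welds).
R_nwt = 0.6 × 620 × 3.535 × 155 × 10⁻³ = 203.8 kN (transverse, base value).
(i) R_nwl + R_nwt = 558.9 kN; (ii) 0.85 R_nwl + 1.5 R_nwt = 607.5 kN.
R_n = max = 607.5 kN [governs: (ii)]; φR_n = 455.7 kN.

φR_n ≈ 456 kN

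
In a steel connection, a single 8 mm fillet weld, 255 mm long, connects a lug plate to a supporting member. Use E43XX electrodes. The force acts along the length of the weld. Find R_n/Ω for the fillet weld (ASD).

R_n/Ω ≈ 186 kN

E43XX → F_EXX = 430 MPa.
Effective throat t_e = 0.707 × 8 = 5.656 mm.
Total length L = 255 mm; A_we = 5.656 × 255 = 1442 mm².
F_nw = 0.6 F_EXX = 0.6 × 430 = 258 MPa.
R_n = 258 × 1442 × 10⁻³ = 372.1 kN; R_n/Ω = 372.1/2.0 = 186.1 kN.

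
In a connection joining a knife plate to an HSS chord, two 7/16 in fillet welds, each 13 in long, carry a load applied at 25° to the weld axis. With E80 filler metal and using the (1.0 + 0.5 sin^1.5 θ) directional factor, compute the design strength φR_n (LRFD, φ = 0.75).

E80XX → F_EXX = 80 ksi.
t_e = 0.707 × 0.4375 = 0.3093 in; A_we = 0.3093 × 26 = 8.042 in².
Directional factor: 1.0 + 0.5 sin^1.5(25°) = 1.137.
F_nw = 0.6 × 80 × 1.137 = 54.59 ksi.
φR_n = 0.75 × 54.59 × 8.042 = 329.3 kips.

φR_n ≈ 329 kips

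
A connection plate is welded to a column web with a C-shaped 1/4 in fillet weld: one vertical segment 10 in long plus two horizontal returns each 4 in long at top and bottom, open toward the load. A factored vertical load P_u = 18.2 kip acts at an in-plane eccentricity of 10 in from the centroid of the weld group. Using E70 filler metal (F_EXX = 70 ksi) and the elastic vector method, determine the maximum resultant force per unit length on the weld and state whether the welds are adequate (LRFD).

f_max ≈ 4.06 kip/in; adequate

Total weld length L_w = 18 in. Treat welds as unit-width lines.
Centroid: x̄ = 2×4×2 / 18 = 0.8889 in from the vertical weld.
Polar moment about centroid: J = I_x + I_y = [10³/12 + 2×4×5²] + [10×0.8889² + 2(4³/12 + 4×1.111²)] = 311.8 in³.
Direct shear f_v = P/L_w = 18.2 / 18 = 1.011 kip/in (vertical).
Torsion M = P·e = 18.2 × 10 = 182 kip·in.
Critical point at (x, y) = (3.111, 5) from centroid. f_tx = M·y/J = 2.919 kip/in; f_ty = M·x/J = 1.816 kip/in.
Resultant f_max = √[f_tx² + (f_v + f_ty)²] = √[2.919² + (1.011 + 1.816)²] = 4.064 kip/in.
Capacity per unit length: φr_n = 0.75 × 0.6 × 70 × (0.707 × 0.25) = 5.568 kip/in.
4.064 ≤ 5.568 → adequate.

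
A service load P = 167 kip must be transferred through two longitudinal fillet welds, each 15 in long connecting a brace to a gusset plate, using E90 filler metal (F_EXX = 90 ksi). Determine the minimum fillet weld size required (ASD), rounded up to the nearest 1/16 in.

Total weld length L = 30 in.
Required throat t_e = P × Ω / (0.6 F_EXX × L) = 167 × 2.0 / (0.6 × 90 × 30) = 0.2062 in.
Required leg w = t_e / 0.707 = 0.2916 in → use 5/16 in.

w = 5/16 in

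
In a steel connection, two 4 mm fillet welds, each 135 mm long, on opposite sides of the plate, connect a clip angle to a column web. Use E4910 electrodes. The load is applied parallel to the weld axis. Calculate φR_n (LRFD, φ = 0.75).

φR_n ≈ 168 kN

E49XX → F_EXX = 490 MPa.
Effective throat t_e = 0.707 × 4 = 2.828 mm.
Total length L = 270 mm; A_we = 2.828 × 270 = 763.6 mm².
F_nw = 0.6 F_EXX = 0.6 × 490 = 294 MPa.
φR_n = 0.75 × 294 × 763.6 × 10⁻³ = 168.4 kN.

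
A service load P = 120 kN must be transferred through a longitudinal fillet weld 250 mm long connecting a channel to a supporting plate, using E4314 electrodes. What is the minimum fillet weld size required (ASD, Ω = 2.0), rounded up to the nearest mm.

w = 6 mm

E43XX → F_EXX = 430 MPa.
Total weld length L = 250 mm.
Required throat t_e = P × Ω / (0.6 F_EXX × L) = 120 × 2.0 / (0.6 × 430 × 250 × 10⁻³) = 3.721 mm.
Required leg w = t_e / 0.707 = 5.263 mm → use 6 mm.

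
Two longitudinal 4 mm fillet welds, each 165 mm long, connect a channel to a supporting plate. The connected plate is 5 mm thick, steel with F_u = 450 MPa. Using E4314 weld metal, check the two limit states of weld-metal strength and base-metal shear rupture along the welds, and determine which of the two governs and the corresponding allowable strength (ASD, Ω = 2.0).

E43XX → F_EXX = 430 MPa.
t_e = 0.707 × 4 = 2.828 mm; L = 330 mm.
Weld metal: R_n/Ω = (1/2.0) × 0.6 × 430 × 2.828 × 330 × 10⁻³ = 120.4 kN.
Base metal (shear rupture): R_n/Ω = (1/2.0) × 0.6 × 450 × 5 × 330 × 10⁻³ = 222.8 kN.
Governing: weld metal.

R_n/Ω ≈ 120 kN (weld metal governs)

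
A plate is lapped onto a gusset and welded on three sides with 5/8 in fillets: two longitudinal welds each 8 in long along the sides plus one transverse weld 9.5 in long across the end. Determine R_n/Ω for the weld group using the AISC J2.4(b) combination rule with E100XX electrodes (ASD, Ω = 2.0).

R_n/Ω ≈ 369 kip

E100XX → F_EXX = 100 ksi.
t_e = 0.707 × 0.625 = 0.4419 in.
R_nwl = 0.6 × 100 × 0.4419 × 16 = 424.2 kip (longitudinal, 2 welds).
R_nwt = 0.6 × 100 × 0.4419 × 9.5 = 251.9 kip (transverse, base value).
(i) R_nwl + R_nwt = 676.1 kip; (ii) 0.85 R_nwl + 1.5 R_nwt = 738.4 kip.
R_n = max = 738.4 kip [governs: (ii)]; R_n/Ω = 369.2 kip.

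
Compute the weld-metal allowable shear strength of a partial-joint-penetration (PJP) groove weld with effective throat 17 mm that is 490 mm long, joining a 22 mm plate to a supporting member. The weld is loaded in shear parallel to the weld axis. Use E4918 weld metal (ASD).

E49XX → F_EXX = 490 MPa.
Effective throat (given) t_e = 17 mm.
A_we = 17 × 490 = 8330 mm².
F_nw = 0.6 F_EXX = 294 MPa.
R_n/Ω = (294 × 8330) / 2.0 × 10⁻³ = 1225 kN.

R_n/Ω ≈ 1220 kN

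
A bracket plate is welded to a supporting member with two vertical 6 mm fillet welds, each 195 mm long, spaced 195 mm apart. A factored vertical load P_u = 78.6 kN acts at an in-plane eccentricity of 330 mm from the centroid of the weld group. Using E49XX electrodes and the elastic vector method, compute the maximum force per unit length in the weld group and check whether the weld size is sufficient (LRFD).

f_max ≈ 878 N/mm; adequate

E49XX → F_EXX = 490 MPa.
Total weld length L_w = 390 mm. Treat welds as unit-width lines.
Polar moment about centroid: J = 2[d³/12 + d(b/2)²] = 2[195³/12 + 195×97.5²] = 4943000 mm³.
Direct shear f_v = P/L_w = 78.6×10³ / 390 = 201.5 N/mm (vertical).
Torsion M = P·e = 78.6×10³ × 330 = 25938000 N·mm.
Critical point at (x, y) = (97.5, 97.5) from centroid. f_tx = M·y/J = 511.6 N/mm; f_ty = M·x/J = 511.6 N/mm.
Resultant f_max = √[f_tx² + (f_v + f_ty)²] = √[511.6² + (201.5 + 511.6)²] = 877.7 N/mm.
Capacity per unit length: φr_n = 0.75 × 0.6 × 490 × (0.707 × 6) = 935.4 N/mm.
877.7 ≤ 935.4 → adequate.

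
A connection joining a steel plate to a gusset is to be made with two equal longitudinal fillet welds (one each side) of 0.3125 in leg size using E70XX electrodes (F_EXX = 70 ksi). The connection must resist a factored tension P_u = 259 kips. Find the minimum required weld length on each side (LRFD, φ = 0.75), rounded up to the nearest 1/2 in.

Throat t_e = 0.707 × 0.3125 = 0.2209 in.
φr_n = 0.75 × 0.6 × 70 × 0.2209 = 6.96 kips/in.
L_req = P_u / φr_n = 259 / 6.96 = 37.22 in total.
Per side: 37.22 / 2 = 18.61 in.
Round up → use L = 19 in on each side.

L = 19 in on each side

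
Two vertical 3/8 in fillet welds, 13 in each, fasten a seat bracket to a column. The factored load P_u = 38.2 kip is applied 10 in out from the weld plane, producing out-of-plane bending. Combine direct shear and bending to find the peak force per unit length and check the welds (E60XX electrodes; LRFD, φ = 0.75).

f_max ≈ 6.94 kip/in; adequate

E60XX → F_EXX = 60 ksi.
L_w = 2 × 13 = 26 in; section modulus (unit throat) S = 2 × L²/6 = 56.33 in².
Direct shear f_v = P/L_w = 38.2/26 = 1.469 kip/in.
Moment M = P × e = 38.2 × 10 = 382 kip·in; bending f_b = M/S = 6.781 kip/in.
f_max = √(f_v² + f_b²) = √(1.469² + 6.781²) = 6.938 kip/in.
φr_n = 0.75 × 0.6 × 60 × (0.707 × 0.375) = 7.158 kip/in → adequate.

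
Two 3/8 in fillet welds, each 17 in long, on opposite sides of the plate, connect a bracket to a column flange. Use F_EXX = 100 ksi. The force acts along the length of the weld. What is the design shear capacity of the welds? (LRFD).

φR_n ≈ 406 kip

Effective throat t_e = 0.707 × 0.375 = 0.2651 in.
Total length L = 34 in; A_we = 0.2651 × 34 = 9.014 in².
F_nw = 0.6 F_EXX = 0.6 × 100 = 60 ksi.
φR_n = 0.75 × 60 × 9.014 = 405.6 kip.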